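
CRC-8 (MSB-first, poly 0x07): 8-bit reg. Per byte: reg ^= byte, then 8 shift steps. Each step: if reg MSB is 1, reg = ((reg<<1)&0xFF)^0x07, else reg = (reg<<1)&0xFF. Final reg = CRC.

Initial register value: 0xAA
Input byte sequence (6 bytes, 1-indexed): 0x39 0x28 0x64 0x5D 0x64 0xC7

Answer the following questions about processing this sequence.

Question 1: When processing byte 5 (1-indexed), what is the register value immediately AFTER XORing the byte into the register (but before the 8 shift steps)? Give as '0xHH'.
Answer: 0x2F

Derivation:
Register before byte 5: 0x4B
Byte 5: 0x64
0x4B XOR 0x64 = 0x2F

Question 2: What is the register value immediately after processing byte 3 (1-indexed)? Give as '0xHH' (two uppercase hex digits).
After byte 1 (0x39): reg=0xF0
After byte 2 (0x28): reg=0x06
After byte 3 (0x64): reg=0x29

Answer: 0x29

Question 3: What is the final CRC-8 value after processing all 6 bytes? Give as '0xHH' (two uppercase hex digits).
Answer: 0x36

Derivation:
After byte 1 (0x39): reg=0xF0
After byte 2 (0x28): reg=0x06
After byte 3 (0x64): reg=0x29
After byte 4 (0x5D): reg=0x4B
After byte 5 (0x64): reg=0xCD
After byte 6 (0xC7): reg=0x36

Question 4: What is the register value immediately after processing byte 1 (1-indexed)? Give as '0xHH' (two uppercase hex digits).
After byte 1 (0x39): reg=0xF0

Answer: 0xF0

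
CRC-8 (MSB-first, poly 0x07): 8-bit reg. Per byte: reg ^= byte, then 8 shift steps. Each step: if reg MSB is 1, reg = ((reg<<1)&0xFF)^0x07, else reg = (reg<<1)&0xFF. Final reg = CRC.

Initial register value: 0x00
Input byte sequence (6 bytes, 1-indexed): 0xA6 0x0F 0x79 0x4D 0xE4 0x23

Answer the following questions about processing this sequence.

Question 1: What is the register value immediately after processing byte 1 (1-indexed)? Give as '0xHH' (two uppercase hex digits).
After byte 1 (0xA6): reg=0x7B

Answer: 0x7B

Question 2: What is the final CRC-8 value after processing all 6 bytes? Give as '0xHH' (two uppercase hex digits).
After byte 1 (0xA6): reg=0x7B
After byte 2 (0x0F): reg=0x4B
After byte 3 (0x79): reg=0x9E
After byte 4 (0x4D): reg=0x37
After byte 5 (0xE4): reg=0x37
After byte 6 (0x23): reg=0x6C

Answer: 0x6C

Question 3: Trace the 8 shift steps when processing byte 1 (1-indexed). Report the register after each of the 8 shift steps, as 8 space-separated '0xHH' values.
Register before byte 1: 0x00
After XOR with byte 0xA6: 0xA6

Answer: 0x4B 0x96 0x2B 0x56 0xAC 0x5F 0xBE 0x7B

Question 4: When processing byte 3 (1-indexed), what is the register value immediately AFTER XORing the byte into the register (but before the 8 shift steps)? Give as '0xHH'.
Register before byte 3: 0x4B
Byte 3: 0x79
0x4B XOR 0x79 = 0x32

Answer: 0x32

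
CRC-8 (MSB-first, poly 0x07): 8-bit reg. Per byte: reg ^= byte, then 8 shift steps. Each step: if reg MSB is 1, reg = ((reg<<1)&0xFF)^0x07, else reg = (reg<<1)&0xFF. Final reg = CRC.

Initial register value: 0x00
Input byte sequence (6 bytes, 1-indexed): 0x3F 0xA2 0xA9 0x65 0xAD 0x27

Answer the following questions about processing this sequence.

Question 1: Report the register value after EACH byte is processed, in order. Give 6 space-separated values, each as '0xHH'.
0xBD 0x5D 0xC2 0x7C 0x39 0x5A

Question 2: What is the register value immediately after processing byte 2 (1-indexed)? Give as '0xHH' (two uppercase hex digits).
After byte 1 (0x3F): reg=0xBD
After byte 2 (0xA2): reg=0x5D

Answer: 0x5D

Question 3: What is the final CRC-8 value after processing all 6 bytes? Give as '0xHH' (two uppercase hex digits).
After byte 1 (0x3F): reg=0xBD
After byte 2 (0xA2): reg=0x5D
After byte 3 (0xA9): reg=0xC2
After byte 4 (0x65): reg=0x7C
After byte 5 (0xAD): reg=0x39
After byte 6 (0x27): reg=0x5A

Answer: 0x5A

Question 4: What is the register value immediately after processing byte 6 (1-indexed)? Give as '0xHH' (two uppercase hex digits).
After byte 1 (0x3F): reg=0xBD
After byte 2 (0xA2): reg=0x5D
After byte 3 (0xA9): reg=0xC2
After byte 4 (0x65): reg=0x7C
After byte 5 (0xAD): reg=0x39
After byte 6 (0x27): reg=0x5A

Answer: 0x5A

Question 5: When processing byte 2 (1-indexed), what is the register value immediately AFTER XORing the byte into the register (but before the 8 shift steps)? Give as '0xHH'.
Register before byte 2: 0xBD
Byte 2: 0xA2
0xBD XOR 0xA2 = 0x1F

Answer: 0x1F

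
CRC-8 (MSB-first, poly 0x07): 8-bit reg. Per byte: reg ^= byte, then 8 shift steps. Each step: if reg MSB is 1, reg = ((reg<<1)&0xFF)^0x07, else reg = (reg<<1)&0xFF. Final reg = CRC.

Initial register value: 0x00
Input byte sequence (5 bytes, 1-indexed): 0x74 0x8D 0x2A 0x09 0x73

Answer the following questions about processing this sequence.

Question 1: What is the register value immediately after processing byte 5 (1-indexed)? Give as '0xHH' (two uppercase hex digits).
After byte 1 (0x74): reg=0x4B
After byte 2 (0x8D): reg=0x5C
After byte 3 (0x2A): reg=0x45
After byte 4 (0x09): reg=0xE3
After byte 5 (0x73): reg=0xF9

Answer: 0xF9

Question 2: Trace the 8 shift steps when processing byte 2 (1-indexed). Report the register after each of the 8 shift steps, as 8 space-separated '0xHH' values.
Answer: 0x8B 0x11 0x22 0x44 0x88 0x17 0x2E 0x5C

Derivation:
After byte 1 (0x74): reg=0x4B
Register before byte 2: 0x4B
After XOR with byte 0x8D: 0xC6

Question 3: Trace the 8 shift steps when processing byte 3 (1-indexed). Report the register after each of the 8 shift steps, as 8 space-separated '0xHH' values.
After byte 1 (0x74): reg=0x4B
After byte 2 (0x8D): reg=0x5C
Register before byte 3: 0x5C
After XOR with byte 0x2A: 0x76

Answer: 0xEC 0xDF 0xB9 0x75 0xEA 0xD3 0xA1 0x45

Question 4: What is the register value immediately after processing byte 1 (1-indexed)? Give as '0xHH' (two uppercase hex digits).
After byte 1 (0x74): reg=0x4B

Answer: 0x4B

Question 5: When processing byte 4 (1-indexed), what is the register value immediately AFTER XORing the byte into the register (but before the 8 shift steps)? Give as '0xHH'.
Answer: 0x4C

Derivation:
Register before byte 4: 0x45
Byte 4: 0x09
0x45 XOR 0x09 = 0x4C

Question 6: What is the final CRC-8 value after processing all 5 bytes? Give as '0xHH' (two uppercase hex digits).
After byte 1 (0x74): reg=0x4B
After byte 2 (0x8D): reg=0x5C
After byte 3 (0x2A): reg=0x45
After byte 4 (0x09): reg=0xE3
After byte 5 (0x73): reg=0xF9

Answer: 0xF9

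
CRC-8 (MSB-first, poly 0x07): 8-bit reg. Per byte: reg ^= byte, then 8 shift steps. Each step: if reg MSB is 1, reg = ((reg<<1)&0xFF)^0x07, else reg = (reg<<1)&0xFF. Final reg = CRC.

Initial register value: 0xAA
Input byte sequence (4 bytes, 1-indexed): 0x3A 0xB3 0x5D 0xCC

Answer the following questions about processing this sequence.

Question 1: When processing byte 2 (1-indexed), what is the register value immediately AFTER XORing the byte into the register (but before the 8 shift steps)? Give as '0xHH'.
Register before byte 2: 0xF9
Byte 2: 0xB3
0xF9 XOR 0xB3 = 0x4A

Answer: 0x4A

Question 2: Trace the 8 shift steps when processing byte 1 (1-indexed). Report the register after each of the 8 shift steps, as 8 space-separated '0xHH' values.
Register before byte 1: 0xAA
After XOR with byte 0x3A: 0x90

Answer: 0x27 0x4E 0x9C 0x3F 0x7E 0xFC 0xFF 0xF9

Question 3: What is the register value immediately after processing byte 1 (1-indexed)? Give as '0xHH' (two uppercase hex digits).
After byte 1 (0x3A): reg=0xF9

Answer: 0xF9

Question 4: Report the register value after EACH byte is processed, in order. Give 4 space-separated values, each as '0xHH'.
0xF9 0xF1 0x4D 0x8E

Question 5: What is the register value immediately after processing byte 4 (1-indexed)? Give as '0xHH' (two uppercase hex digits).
Answer: 0x8E

Derivation:
After byte 1 (0x3A): reg=0xF9
After byte 2 (0xB3): reg=0xF1
After byte 3 (0x5D): reg=0x4D
After byte 4 (0xCC): reg=0x8E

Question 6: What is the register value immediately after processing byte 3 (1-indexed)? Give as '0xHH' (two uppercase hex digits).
After byte 1 (0x3A): reg=0xF9
After byte 2 (0xB3): reg=0xF1
After byte 3 (0x5D): reg=0x4D

Answer: 0x4D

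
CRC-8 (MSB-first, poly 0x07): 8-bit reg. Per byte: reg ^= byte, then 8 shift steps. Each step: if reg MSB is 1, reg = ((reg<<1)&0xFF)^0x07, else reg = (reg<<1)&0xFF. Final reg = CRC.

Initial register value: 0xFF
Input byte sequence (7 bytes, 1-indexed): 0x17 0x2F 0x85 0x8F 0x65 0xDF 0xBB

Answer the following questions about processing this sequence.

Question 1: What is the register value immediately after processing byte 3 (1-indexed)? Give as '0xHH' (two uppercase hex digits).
Answer: 0x60

Derivation:
After byte 1 (0x17): reg=0x96
After byte 2 (0x2F): reg=0x26
After byte 3 (0x85): reg=0x60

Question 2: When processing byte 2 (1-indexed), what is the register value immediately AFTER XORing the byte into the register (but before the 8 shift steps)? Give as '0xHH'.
Register before byte 2: 0x96
Byte 2: 0x2F
0x96 XOR 0x2F = 0xB9

Answer: 0xB9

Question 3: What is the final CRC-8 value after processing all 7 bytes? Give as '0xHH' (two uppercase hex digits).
Answer: 0xE2

Derivation:
After byte 1 (0x17): reg=0x96
After byte 2 (0x2F): reg=0x26
After byte 3 (0x85): reg=0x60
After byte 4 (0x8F): reg=0x83
After byte 5 (0x65): reg=0xBC
After byte 6 (0xDF): reg=0x2E
After byte 7 (0xBB): reg=0xE2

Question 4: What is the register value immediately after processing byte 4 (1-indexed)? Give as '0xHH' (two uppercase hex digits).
Answer: 0x83

Derivation:
After byte 1 (0x17): reg=0x96
After byte 2 (0x2F): reg=0x26
After byte 3 (0x85): reg=0x60
After byte 4 (0x8F): reg=0x83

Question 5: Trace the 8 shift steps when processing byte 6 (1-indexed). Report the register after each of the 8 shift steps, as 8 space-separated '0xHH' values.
After byte 1 (0x17): reg=0x96
After byte 2 (0x2F): reg=0x26
After byte 3 (0x85): reg=0x60
After byte 4 (0x8F): reg=0x83
After byte 5 (0x65): reg=0xBC
Register before byte 6: 0xBC
After XOR with byte 0xDF: 0x63

Answer: 0xC6 0x8B 0x11 0x22 0x44 0x88 0x17 0x2E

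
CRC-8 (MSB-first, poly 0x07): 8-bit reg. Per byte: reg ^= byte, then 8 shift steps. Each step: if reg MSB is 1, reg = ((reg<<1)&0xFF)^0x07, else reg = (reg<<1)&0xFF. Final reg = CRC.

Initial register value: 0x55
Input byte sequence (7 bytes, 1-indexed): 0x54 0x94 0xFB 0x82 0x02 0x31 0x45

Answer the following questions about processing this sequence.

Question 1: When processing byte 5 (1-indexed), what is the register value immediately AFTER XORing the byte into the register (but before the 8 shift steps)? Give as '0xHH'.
Answer: 0x12

Derivation:
Register before byte 5: 0x10
Byte 5: 0x02
0x10 XOR 0x02 = 0x12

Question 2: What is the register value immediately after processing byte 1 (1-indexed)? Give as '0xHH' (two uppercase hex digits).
Answer: 0x07

Derivation:
After byte 1 (0x54): reg=0x07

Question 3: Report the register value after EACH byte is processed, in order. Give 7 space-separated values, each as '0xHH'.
0x07 0xF0 0x31 0x10 0x7E 0xEA 0x44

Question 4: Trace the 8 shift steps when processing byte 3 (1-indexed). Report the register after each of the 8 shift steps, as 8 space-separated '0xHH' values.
Answer: 0x16 0x2C 0x58 0xB0 0x67 0xCE 0x9B 0x31

Derivation:
After byte 1 (0x54): reg=0x07
After byte 2 (0x94): reg=0xF0
Register before byte 3: 0xF0
After XOR with byte 0xFB: 0x0B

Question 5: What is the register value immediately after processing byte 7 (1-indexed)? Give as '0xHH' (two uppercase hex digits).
Answer: 0x44

Derivation:
After byte 1 (0x54): reg=0x07
After byte 2 (0x94): reg=0xF0
After byte 3 (0xFB): reg=0x31
After byte 4 (0x82): reg=0x10
After byte 5 (0x02): reg=0x7E
After byte 6 (0x31): reg=0xEA
After byte 7 (0x45): reg=0x44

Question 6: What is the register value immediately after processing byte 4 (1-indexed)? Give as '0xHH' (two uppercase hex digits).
Answer: 0x10

Derivation:
After byte 1 (0x54): reg=0x07
After byte 2 (0x94): reg=0xF0
After byte 3 (0xFB): reg=0x31
After byte 4 (0x82): reg=0x10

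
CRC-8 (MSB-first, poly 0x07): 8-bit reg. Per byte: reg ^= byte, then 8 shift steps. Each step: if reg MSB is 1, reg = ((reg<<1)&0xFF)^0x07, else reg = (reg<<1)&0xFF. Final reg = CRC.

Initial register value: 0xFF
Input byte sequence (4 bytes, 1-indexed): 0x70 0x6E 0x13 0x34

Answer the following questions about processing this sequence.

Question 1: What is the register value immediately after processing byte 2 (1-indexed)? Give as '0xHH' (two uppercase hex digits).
After byte 1 (0x70): reg=0xA4
After byte 2 (0x6E): reg=0x78

Answer: 0x78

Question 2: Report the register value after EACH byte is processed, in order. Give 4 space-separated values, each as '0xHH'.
0xA4 0x78 0x16 0xEE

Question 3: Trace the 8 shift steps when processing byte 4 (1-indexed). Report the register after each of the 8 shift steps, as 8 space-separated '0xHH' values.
After byte 1 (0x70): reg=0xA4
After byte 2 (0x6E): reg=0x78
After byte 3 (0x13): reg=0x16
Register before byte 4: 0x16
After XOR with byte 0x34: 0x22

Answer: 0x44 0x88 0x17 0x2E 0x5C 0xB8 0x77 0xEE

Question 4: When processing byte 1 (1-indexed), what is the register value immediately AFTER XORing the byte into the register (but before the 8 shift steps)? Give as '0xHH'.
Register before byte 1: 0xFF
Byte 1: 0x70
0xFF XOR 0x70 = 0x8F

Answer: 0x8F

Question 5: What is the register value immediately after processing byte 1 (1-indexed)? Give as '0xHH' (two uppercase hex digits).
After byte 1 (0x70): reg=0xA4

Answer: 0xA4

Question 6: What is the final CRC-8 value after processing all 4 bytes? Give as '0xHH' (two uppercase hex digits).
After byte 1 (0x70): reg=0xA4
After byte 2 (0x6E): reg=0x78
After byte 3 (0x13): reg=0x16
After byte 4 (0x34): reg=0xEE

Answer: 0xEE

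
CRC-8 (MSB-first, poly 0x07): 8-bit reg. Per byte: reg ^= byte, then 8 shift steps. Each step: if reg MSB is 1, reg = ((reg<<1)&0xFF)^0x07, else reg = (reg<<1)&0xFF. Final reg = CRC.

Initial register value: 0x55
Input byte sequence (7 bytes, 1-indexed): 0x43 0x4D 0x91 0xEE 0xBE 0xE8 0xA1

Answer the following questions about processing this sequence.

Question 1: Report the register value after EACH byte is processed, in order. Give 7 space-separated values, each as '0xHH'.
0x62 0xCD 0x93 0x74 0x78 0xF9 0x8F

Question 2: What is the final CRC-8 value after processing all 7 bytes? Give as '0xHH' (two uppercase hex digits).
Answer: 0x8F

Derivation:
After byte 1 (0x43): reg=0x62
After byte 2 (0x4D): reg=0xCD
After byte 3 (0x91): reg=0x93
After byte 4 (0xEE): reg=0x74
After byte 5 (0xBE): reg=0x78
After byte 6 (0xE8): reg=0xF9
After byte 7 (0xA1): reg=0x8F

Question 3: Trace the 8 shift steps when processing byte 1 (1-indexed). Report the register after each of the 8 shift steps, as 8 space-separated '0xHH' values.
Answer: 0x2C 0x58 0xB0 0x67 0xCE 0x9B 0x31 0x62

Derivation:
Register before byte 1: 0x55
After XOR with byte 0x43: 0x16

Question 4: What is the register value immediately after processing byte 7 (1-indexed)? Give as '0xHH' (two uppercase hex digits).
After byte 1 (0x43): reg=0x62
After byte 2 (0x4D): reg=0xCD
After byte 3 (0x91): reg=0x93
After byte 4 (0xEE): reg=0x74
After byte 5 (0xBE): reg=0x78
After byte 6 (0xE8): reg=0xF9
After byte 7 (0xA1): reg=0x8F

Answer: 0x8F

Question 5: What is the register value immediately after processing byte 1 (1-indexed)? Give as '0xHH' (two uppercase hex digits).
Answer: 0x62

Derivation:
After byte 1 (0x43): reg=0x62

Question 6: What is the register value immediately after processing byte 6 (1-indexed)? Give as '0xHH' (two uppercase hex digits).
After byte 1 (0x43): reg=0x62
After byte 2 (0x4D): reg=0xCD
After byte 3 (0x91): reg=0x93
After byte 4 (0xEE): reg=0x74
After byte 5 (0xBE): reg=0x78
After byte 6 (0xE8): reg=0xF9

Answer: 0xF9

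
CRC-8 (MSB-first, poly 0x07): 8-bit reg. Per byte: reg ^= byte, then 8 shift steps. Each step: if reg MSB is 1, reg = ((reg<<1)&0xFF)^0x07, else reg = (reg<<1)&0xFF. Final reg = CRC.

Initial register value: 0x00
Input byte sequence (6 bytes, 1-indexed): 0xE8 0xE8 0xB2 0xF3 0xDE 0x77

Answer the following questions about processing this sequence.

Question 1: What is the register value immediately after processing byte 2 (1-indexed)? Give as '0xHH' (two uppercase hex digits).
After byte 1 (0xE8): reg=0x96
After byte 2 (0xE8): reg=0x7D

Answer: 0x7D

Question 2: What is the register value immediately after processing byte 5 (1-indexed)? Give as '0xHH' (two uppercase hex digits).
Answer: 0xF5

Derivation:
After byte 1 (0xE8): reg=0x96
After byte 2 (0xE8): reg=0x7D
After byte 3 (0xB2): reg=0x63
After byte 4 (0xF3): reg=0xF9
After byte 5 (0xDE): reg=0xF5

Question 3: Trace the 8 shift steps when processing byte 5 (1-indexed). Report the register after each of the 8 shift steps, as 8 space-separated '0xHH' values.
After byte 1 (0xE8): reg=0x96
After byte 2 (0xE8): reg=0x7D
After byte 3 (0xB2): reg=0x63
After byte 4 (0xF3): reg=0xF9
Register before byte 5: 0xF9
After XOR with byte 0xDE: 0x27

Answer: 0x4E 0x9C 0x3F 0x7E 0xFC 0xFF 0xF9 0xF5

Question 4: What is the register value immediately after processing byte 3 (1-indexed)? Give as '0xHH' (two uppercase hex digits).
Answer: 0x63

Derivation:
After byte 1 (0xE8): reg=0x96
After byte 2 (0xE8): reg=0x7D
After byte 3 (0xB2): reg=0x63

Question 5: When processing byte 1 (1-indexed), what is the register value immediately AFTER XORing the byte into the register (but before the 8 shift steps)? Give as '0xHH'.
Answer: 0xE8

Derivation:
Register before byte 1: 0x00
Byte 1: 0xE8
0x00 XOR 0xE8 = 0xE8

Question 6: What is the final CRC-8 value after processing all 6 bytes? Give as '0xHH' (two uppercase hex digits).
After byte 1 (0xE8): reg=0x96
After byte 2 (0xE8): reg=0x7D
After byte 3 (0xB2): reg=0x63
After byte 4 (0xF3): reg=0xF9
After byte 5 (0xDE): reg=0xF5
After byte 6 (0x77): reg=0x87

Answer: 0x87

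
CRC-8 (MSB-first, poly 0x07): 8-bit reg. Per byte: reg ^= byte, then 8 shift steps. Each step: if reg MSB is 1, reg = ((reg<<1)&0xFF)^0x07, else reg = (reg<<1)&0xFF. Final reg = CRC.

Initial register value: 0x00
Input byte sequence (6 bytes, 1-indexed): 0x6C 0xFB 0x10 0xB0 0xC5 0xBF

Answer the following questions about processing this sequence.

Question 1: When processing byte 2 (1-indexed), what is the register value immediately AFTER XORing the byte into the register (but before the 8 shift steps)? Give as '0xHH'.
Register before byte 2: 0x03
Byte 2: 0xFB
0x03 XOR 0xFB = 0xF8

Answer: 0xF8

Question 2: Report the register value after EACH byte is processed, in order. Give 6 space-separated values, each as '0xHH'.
0x03 0xE6 0xCC 0x73 0x0B 0x05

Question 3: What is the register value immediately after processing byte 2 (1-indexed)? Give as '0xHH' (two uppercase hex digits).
After byte 1 (0x6C): reg=0x03
After byte 2 (0xFB): reg=0xE6

Answer: 0xE6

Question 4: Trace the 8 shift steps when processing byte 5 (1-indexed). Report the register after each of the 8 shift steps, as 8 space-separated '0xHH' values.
Answer: 0x6B 0xD6 0xAB 0x51 0xA2 0x43 0x86 0x0B

Derivation:
After byte 1 (0x6C): reg=0x03
After byte 2 (0xFB): reg=0xE6
After byte 3 (0x10): reg=0xCC
After byte 4 (0xB0): reg=0x73
Register before byte 5: 0x73
After XOR with byte 0xC5: 0xB6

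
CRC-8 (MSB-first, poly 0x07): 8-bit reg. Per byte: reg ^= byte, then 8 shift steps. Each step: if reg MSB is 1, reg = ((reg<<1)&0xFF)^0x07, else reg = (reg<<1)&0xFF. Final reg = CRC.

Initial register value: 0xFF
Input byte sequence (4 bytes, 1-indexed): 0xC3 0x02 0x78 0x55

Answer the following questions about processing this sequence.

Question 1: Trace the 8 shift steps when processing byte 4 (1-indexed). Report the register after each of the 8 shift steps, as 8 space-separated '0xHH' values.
Answer: 0x16 0x2C 0x58 0xB0 0x67 0xCE 0x9B 0x31

Derivation:
After byte 1 (0xC3): reg=0xB4
After byte 2 (0x02): reg=0x0B
After byte 3 (0x78): reg=0x5E
Register before byte 4: 0x5E
After XOR with byte 0x55: 0x0B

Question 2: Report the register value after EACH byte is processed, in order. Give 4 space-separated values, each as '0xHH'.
0xB4 0x0B 0x5E 0x31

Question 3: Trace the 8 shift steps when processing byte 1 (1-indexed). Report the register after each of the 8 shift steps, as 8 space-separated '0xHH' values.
Register before byte 1: 0xFF
After XOR with byte 0xC3: 0x3C

Answer: 0x78 0xF0 0xE7 0xC9 0x95 0x2D 0x5A 0xB4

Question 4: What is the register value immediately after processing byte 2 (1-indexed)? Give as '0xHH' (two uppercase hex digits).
After byte 1 (0xC3): reg=0xB4
After byte 2 (0x02): reg=0x0B

Answer: 0x0B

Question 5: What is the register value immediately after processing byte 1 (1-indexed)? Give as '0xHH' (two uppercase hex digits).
Answer: 0xB4

Derivation:
After byte 1 (0xC3): reg=0xB4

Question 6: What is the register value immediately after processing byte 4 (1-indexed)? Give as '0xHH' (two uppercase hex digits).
Answer: 0x31

Derivation:
After byte 1 (0xC3): reg=0xB4
After byte 2 (0x02): reg=0x0B
After byte 3 (0x78): reg=0x5E
After byte 4 (0x55): reg=0x31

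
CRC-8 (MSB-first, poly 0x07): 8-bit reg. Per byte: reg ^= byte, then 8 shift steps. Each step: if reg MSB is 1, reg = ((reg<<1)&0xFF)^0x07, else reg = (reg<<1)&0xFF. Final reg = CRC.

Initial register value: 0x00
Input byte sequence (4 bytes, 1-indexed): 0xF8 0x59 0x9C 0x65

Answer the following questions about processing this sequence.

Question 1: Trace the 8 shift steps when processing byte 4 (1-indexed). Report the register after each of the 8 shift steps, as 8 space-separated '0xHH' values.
After byte 1 (0xF8): reg=0xE6
After byte 2 (0x59): reg=0x34
After byte 3 (0x9C): reg=0x51
Register before byte 4: 0x51
After XOR with byte 0x65: 0x34

Answer: 0x68 0xD0 0xA7 0x49 0x92 0x23 0x46 0x8C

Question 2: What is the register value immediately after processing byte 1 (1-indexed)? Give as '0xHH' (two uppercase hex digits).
Answer: 0xE6

Derivation:
After byte 1 (0xF8): reg=0xE6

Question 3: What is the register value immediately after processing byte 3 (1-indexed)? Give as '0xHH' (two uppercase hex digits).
Answer: 0x51

Derivation:
After byte 1 (0xF8): reg=0xE6
After byte 2 (0x59): reg=0x34
After byte 3 (0x9C): reg=0x51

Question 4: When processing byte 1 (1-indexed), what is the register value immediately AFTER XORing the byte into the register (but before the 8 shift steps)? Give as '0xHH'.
Answer: 0xF8

Derivation:
Register before byte 1: 0x00
Byte 1: 0xF8
0x00 XOR 0xF8 = 0xF8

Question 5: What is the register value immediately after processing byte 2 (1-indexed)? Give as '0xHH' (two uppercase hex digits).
Answer: 0x34

Derivation:
After byte 1 (0xF8): reg=0xE6
After byte 2 (0x59): reg=0x34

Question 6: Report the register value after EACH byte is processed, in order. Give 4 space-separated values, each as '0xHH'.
0xE6 0x34 0x51 0x8C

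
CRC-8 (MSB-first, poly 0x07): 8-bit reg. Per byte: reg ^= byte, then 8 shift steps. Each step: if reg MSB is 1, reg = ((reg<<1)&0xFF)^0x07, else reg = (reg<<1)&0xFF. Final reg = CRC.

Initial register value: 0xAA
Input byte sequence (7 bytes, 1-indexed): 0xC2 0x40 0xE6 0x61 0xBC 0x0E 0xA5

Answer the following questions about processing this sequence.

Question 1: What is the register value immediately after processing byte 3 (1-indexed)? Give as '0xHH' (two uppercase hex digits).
After byte 1 (0xC2): reg=0x1F
After byte 2 (0x40): reg=0x9A
After byte 3 (0xE6): reg=0x73

Answer: 0x73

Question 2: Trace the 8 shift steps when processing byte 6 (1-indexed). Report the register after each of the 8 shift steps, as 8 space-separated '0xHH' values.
After byte 1 (0xC2): reg=0x1F
After byte 2 (0x40): reg=0x9A
After byte 3 (0xE6): reg=0x73
After byte 4 (0x61): reg=0x7E
After byte 5 (0xBC): reg=0x40
Register before byte 6: 0x40
After XOR with byte 0x0E: 0x4E

Answer: 0x9C 0x3F 0x7E 0xFC 0xFF 0xF9 0xF5 0xED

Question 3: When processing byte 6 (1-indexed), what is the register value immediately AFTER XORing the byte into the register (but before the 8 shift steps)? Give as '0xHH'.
Register before byte 6: 0x40
Byte 6: 0x0E
0x40 XOR 0x0E = 0x4E

Answer: 0x4E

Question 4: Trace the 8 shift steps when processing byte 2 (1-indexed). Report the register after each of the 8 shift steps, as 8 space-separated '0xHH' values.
Answer: 0xBE 0x7B 0xF6 0xEB 0xD1 0xA5 0x4D 0x9A

Derivation:
After byte 1 (0xC2): reg=0x1F
Register before byte 2: 0x1F
After XOR with byte 0x40: 0x5F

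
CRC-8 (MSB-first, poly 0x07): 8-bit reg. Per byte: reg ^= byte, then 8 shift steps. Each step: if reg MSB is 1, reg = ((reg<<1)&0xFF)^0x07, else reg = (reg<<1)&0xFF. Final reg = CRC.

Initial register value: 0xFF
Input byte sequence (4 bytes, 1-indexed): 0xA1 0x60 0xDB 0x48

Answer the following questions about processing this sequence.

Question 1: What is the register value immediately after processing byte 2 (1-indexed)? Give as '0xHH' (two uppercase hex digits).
After byte 1 (0xA1): reg=0x9D
After byte 2 (0x60): reg=0xFD

Answer: 0xFD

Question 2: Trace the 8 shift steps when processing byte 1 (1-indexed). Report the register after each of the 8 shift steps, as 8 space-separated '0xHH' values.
Answer: 0xBC 0x7F 0xFE 0xFB 0xF1 0xE5 0xCD 0x9D

Derivation:
Register before byte 1: 0xFF
After XOR with byte 0xA1: 0x5E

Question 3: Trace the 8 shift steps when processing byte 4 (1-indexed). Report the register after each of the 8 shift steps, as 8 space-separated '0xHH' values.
After byte 1 (0xA1): reg=0x9D
After byte 2 (0x60): reg=0xFD
After byte 3 (0xDB): reg=0xF2
Register before byte 4: 0xF2
After XOR with byte 0x48: 0xBA

Answer: 0x73 0xE6 0xCB 0x91 0x25 0x4A 0x94 0x2F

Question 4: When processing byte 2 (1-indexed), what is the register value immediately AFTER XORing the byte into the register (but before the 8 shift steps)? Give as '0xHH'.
Register before byte 2: 0x9D
Byte 2: 0x60
0x9D XOR 0x60 = 0xFD

Answer: 0xFD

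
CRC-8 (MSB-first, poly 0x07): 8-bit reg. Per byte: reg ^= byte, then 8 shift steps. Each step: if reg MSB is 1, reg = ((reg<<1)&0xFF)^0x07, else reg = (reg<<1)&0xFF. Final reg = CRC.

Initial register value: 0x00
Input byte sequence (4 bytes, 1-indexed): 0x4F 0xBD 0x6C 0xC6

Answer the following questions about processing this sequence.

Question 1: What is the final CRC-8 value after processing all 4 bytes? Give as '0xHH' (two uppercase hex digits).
Answer: 0x67

Derivation:
After byte 1 (0x4F): reg=0xEA
After byte 2 (0xBD): reg=0xA2
After byte 3 (0x6C): reg=0x64
After byte 4 (0xC6): reg=0x67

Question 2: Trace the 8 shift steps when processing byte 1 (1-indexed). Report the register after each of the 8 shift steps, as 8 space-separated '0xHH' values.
Register before byte 1: 0x00
After XOR with byte 0x4F: 0x4F

Answer: 0x9E 0x3B 0x76 0xEC 0xDF 0xB9 0x75 0xEA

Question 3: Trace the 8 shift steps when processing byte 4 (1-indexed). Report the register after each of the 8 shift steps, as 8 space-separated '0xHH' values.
Answer: 0x43 0x86 0x0B 0x16 0x2C 0x58 0xB0 0x67

Derivation:
After byte 1 (0x4F): reg=0xEA
After byte 2 (0xBD): reg=0xA2
After byte 3 (0x6C): reg=0x64
Register before byte 4: 0x64
After XOR with byte 0xC6: 0xA2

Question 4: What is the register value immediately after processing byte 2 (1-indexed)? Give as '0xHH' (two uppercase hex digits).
Answer: 0xA2

Derivation:
After byte 1 (0x4F): reg=0xEA
After byte 2 (0xBD): reg=0xA2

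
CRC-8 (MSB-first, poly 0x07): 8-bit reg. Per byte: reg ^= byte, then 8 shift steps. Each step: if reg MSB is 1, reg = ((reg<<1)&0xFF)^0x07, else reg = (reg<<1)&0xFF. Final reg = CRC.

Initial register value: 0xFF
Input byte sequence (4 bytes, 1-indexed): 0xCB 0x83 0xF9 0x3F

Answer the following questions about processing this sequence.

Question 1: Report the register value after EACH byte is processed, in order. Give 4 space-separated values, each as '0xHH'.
0x8C 0x2D 0x22 0x53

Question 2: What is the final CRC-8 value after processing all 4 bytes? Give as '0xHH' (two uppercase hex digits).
Answer: 0x53

Derivation:
After byte 1 (0xCB): reg=0x8C
After byte 2 (0x83): reg=0x2D
After byte 3 (0xF9): reg=0x22
After byte 4 (0x3F): reg=0x53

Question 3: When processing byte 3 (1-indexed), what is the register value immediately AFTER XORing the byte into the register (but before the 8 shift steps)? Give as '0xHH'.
Register before byte 3: 0x2D
Byte 3: 0xF9
0x2D XOR 0xF9 = 0xD4

Answer: 0xD4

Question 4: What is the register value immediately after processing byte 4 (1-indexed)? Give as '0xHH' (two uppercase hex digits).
After byte 1 (0xCB): reg=0x8C
After byte 2 (0x83): reg=0x2D
After byte 3 (0xF9): reg=0x22
After byte 4 (0x3F): reg=0x53

Answer: 0x53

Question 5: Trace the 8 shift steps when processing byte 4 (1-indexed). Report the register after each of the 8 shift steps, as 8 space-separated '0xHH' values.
Answer: 0x3A 0x74 0xE8 0xD7 0xA9 0x55 0xAA 0x53

Derivation:
After byte 1 (0xCB): reg=0x8C
After byte 2 (0x83): reg=0x2D
After byte 3 (0xF9): reg=0x22
Register before byte 4: 0x22
After XOR with byte 0x3F: 0x1D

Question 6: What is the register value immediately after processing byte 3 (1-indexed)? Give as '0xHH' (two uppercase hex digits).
Answer: 0x22

Derivation:
After byte 1 (0xCB): reg=0x8C
After byte 2 (0x83): reg=0x2D
After byte 3 (0xF9): reg=0x22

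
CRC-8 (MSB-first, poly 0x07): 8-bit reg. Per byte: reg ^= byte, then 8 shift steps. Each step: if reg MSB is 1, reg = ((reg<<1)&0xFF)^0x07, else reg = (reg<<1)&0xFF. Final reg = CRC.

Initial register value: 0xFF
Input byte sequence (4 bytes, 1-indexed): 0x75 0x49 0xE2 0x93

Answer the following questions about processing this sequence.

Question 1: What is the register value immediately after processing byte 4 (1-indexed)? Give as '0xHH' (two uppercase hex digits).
Answer: 0x88

Derivation:
After byte 1 (0x75): reg=0xBF
After byte 2 (0x49): reg=0xCC
After byte 3 (0xE2): reg=0xCA
After byte 4 (0x93): reg=0x88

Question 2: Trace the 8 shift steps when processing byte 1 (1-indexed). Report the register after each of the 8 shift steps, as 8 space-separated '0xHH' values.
Register before byte 1: 0xFF
After XOR with byte 0x75: 0x8A

Answer: 0x13 0x26 0x4C 0x98 0x37 0x6E 0xDC 0xBF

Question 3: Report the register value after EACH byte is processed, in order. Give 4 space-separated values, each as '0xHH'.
0xBF 0xCC 0xCA 0x88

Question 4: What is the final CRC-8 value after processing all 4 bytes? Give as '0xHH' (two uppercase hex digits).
Answer: 0x88

Derivation:
After byte 1 (0x75): reg=0xBF
After byte 2 (0x49): reg=0xCC
After byte 3 (0xE2): reg=0xCA
After byte 4 (0x93): reg=0x88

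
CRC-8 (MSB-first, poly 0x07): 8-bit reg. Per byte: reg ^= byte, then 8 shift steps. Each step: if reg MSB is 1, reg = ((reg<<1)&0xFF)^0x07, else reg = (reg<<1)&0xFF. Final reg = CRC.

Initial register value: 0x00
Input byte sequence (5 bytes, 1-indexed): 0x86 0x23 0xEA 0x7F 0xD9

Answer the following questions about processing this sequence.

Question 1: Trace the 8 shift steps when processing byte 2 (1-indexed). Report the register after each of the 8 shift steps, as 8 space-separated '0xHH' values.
After byte 1 (0x86): reg=0x9B
Register before byte 2: 0x9B
After XOR with byte 0x23: 0xB8

Answer: 0x77 0xEE 0xDB 0xB1 0x65 0xCA 0x93 0x21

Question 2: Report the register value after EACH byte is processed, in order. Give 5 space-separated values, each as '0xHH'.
0x9B 0x21 0x7F 0x00 0x01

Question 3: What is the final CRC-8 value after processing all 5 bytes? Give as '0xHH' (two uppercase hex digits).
After byte 1 (0x86): reg=0x9B
After byte 2 (0x23): reg=0x21
After byte 3 (0xEA): reg=0x7F
After byte 4 (0x7F): reg=0x00
After byte 5 (0xD9): reg=0x01

Answer: 0x01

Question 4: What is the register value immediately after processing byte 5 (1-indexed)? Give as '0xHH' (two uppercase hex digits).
Answer: 0x01

Derivation:
After byte 1 (0x86): reg=0x9B
After byte 2 (0x23): reg=0x21
After byte 3 (0xEA): reg=0x7F
After byte 4 (0x7F): reg=0x00
After byte 5 (0xD9): reg=0x01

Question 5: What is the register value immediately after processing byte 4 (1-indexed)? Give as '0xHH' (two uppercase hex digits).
Answer: 0x00

Derivation:
After byte 1 (0x86): reg=0x9B
After byte 2 (0x23): reg=0x21
After byte 3 (0xEA): reg=0x7F
After byte 4 (0x7F): reg=0x00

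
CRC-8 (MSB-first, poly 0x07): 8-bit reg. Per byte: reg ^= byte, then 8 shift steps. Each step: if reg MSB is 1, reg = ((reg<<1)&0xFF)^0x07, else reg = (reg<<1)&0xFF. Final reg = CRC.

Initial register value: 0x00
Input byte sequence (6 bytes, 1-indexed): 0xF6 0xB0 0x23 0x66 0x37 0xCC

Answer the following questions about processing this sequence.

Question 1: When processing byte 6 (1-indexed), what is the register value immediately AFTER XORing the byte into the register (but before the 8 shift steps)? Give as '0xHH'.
Answer: 0xE6

Derivation:
Register before byte 6: 0x2A
Byte 6: 0xCC
0x2A XOR 0xCC = 0xE6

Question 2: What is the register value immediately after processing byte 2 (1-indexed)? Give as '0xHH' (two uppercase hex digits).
After byte 1 (0xF6): reg=0xCC
After byte 2 (0xB0): reg=0x73

Answer: 0x73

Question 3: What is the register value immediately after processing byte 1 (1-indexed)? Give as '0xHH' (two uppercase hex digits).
Answer: 0xCC

Derivation:
After byte 1 (0xF6): reg=0xCC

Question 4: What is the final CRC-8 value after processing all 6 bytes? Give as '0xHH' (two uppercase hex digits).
After byte 1 (0xF6): reg=0xCC
After byte 2 (0xB0): reg=0x73
After byte 3 (0x23): reg=0xB7
After byte 4 (0x66): reg=0x39
After byte 5 (0x37): reg=0x2A
After byte 6 (0xCC): reg=0xBC

Answer: 0xBC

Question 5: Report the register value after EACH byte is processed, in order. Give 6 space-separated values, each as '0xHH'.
0xCC 0x73 0xB7 0x39 0x2A 0xBC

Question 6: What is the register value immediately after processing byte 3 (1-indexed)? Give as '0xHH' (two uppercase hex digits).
After byte 1 (0xF6): reg=0xCC
After byte 2 (0xB0): reg=0x73
After byte 3 (0x23): reg=0xB7

Answer: 0xB7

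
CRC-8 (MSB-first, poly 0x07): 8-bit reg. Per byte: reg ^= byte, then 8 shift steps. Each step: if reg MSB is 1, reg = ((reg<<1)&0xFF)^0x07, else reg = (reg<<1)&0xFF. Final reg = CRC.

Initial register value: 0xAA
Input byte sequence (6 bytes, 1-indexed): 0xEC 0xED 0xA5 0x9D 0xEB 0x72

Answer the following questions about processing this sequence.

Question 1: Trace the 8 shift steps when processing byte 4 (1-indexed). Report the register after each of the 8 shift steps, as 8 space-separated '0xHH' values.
Answer: 0x7B 0xF6 0xEB 0xD1 0xA5 0x4D 0x9A 0x33

Derivation:
After byte 1 (0xEC): reg=0xD5
After byte 2 (0xED): reg=0xA8
After byte 3 (0xA5): reg=0x23
Register before byte 4: 0x23
After XOR with byte 0x9D: 0xBE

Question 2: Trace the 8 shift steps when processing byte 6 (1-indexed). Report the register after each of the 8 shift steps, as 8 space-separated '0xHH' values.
Answer: 0xE8 0xD7 0xA9 0x55 0xAA 0x53 0xA6 0x4B

Derivation:
After byte 1 (0xEC): reg=0xD5
After byte 2 (0xED): reg=0xA8
After byte 3 (0xA5): reg=0x23
After byte 4 (0x9D): reg=0x33
After byte 5 (0xEB): reg=0x06
Register before byte 6: 0x06
After XOR with byte 0x72: 0x74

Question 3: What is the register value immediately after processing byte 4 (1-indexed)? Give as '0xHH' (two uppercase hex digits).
Answer: 0x33

Derivation:
After byte 1 (0xEC): reg=0xD5
After byte 2 (0xED): reg=0xA8
After byte 3 (0xA5): reg=0x23
After byte 4 (0x9D): reg=0x33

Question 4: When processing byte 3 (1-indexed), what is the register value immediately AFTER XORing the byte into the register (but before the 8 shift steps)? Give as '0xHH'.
Register before byte 3: 0xA8
Byte 3: 0xA5
0xA8 XOR 0xA5 = 0x0D

Answer: 0x0D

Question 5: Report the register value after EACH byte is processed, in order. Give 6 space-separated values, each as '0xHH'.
0xD5 0xA8 0x23 0x33 0x06 0x4B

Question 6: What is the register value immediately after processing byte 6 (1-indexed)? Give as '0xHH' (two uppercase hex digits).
Answer: 0x4B

Derivation:
After byte 1 (0xEC): reg=0xD5
After byte 2 (0xED): reg=0xA8
After byte 3 (0xA5): reg=0x23
After byte 4 (0x9D): reg=0x33
After byte 5 (0xEB): reg=0x06
After byte 6 (0x72): reg=0x4B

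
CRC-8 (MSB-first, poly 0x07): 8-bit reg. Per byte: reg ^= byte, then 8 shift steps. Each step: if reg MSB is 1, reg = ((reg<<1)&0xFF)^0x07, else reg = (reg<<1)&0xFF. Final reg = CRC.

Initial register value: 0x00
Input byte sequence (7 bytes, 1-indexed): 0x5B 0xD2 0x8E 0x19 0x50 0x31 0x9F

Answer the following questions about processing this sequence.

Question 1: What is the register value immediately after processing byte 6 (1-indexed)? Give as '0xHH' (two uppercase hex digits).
Answer: 0x83

Derivation:
After byte 1 (0x5B): reg=0x86
After byte 2 (0xD2): reg=0xAB
After byte 3 (0x8E): reg=0xFB
After byte 4 (0x19): reg=0xA0
After byte 5 (0x50): reg=0xDE
After byte 6 (0x31): reg=0x83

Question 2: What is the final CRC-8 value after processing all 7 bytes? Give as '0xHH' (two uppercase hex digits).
Answer: 0x54

Derivation:
After byte 1 (0x5B): reg=0x86
After byte 2 (0xD2): reg=0xAB
After byte 3 (0x8E): reg=0xFB
After byte 4 (0x19): reg=0xA0
After byte 5 (0x50): reg=0xDE
After byte 6 (0x31): reg=0x83
After byte 7 (0x9F): reg=0x54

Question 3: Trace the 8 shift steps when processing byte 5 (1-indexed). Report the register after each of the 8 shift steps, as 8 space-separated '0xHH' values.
Answer: 0xE7 0xC9 0x95 0x2D 0x5A 0xB4 0x6F 0xDE

Derivation:
After byte 1 (0x5B): reg=0x86
After byte 2 (0xD2): reg=0xAB
After byte 3 (0x8E): reg=0xFB
After byte 4 (0x19): reg=0xA0
Register before byte 5: 0xA0
After XOR with byte 0x50: 0xF0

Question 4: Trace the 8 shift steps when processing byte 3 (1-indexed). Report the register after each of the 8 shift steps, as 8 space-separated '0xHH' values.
After byte 1 (0x5B): reg=0x86
After byte 2 (0xD2): reg=0xAB
Register before byte 3: 0xAB
After XOR with byte 0x8E: 0x25

Answer: 0x4A 0x94 0x2F 0x5E 0xBC 0x7F 0xFE 0xFB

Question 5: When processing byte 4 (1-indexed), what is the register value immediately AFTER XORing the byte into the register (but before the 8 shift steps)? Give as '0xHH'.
Register before byte 4: 0xFB
Byte 4: 0x19
0xFB XOR 0x19 = 0xE2

Answer: 0xE2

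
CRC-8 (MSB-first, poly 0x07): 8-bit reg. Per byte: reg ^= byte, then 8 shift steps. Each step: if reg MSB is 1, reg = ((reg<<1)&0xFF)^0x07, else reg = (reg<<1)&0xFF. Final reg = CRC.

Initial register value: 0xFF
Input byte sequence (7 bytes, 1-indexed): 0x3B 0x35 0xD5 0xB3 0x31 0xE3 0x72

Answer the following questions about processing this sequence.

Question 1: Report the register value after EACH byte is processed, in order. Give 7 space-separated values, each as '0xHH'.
0x52 0x32 0xBB 0x38 0x3F 0x1A 0x1F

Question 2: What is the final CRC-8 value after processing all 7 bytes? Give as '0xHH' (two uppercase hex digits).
After byte 1 (0x3B): reg=0x52
After byte 2 (0x35): reg=0x32
After byte 3 (0xD5): reg=0xBB
After byte 4 (0xB3): reg=0x38
After byte 5 (0x31): reg=0x3F
After byte 6 (0xE3): reg=0x1A
After byte 7 (0x72): reg=0x1F

Answer: 0x1F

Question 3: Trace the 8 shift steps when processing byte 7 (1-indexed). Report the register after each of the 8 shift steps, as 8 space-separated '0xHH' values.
Answer: 0xD0 0xA7 0x49 0x92 0x23 0x46 0x8C 0x1F

Derivation:
After byte 1 (0x3B): reg=0x52
After byte 2 (0x35): reg=0x32
After byte 3 (0xD5): reg=0xBB
After byte 4 (0xB3): reg=0x38
After byte 5 (0x31): reg=0x3F
After byte 6 (0xE3): reg=0x1A
Register before byte 7: 0x1A
After XOR with byte 0x72: 0x68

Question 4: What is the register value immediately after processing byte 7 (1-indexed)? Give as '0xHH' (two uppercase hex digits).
After byte 1 (0x3B): reg=0x52
After byte 2 (0x35): reg=0x32
After byte 3 (0xD5): reg=0xBB
After byte 4 (0xB3): reg=0x38
After byte 5 (0x31): reg=0x3F
After byte 6 (0xE3): reg=0x1A
After byte 7 (0x72): reg=0x1F

Answer: 0x1F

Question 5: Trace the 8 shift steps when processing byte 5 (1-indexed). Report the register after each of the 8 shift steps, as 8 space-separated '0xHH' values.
Answer: 0x12 0x24 0x48 0x90 0x27 0x4E 0x9C 0x3F

Derivation:
After byte 1 (0x3B): reg=0x52
After byte 2 (0x35): reg=0x32
After byte 3 (0xD5): reg=0xBB
After byte 4 (0xB3): reg=0x38
Register before byte 5: 0x38
After XOR with byte 0x31: 0x09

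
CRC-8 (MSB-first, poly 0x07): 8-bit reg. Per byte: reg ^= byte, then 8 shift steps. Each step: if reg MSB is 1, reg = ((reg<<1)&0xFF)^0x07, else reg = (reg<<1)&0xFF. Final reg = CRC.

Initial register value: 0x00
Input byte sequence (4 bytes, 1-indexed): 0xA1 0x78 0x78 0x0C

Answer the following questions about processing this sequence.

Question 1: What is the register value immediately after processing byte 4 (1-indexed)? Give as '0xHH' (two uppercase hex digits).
After byte 1 (0xA1): reg=0x6E
After byte 2 (0x78): reg=0x62
After byte 3 (0x78): reg=0x46
After byte 4 (0x0C): reg=0xF1

Answer: 0xF1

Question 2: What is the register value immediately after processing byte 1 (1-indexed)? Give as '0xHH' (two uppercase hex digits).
Answer: 0x6E

Derivation:
After byte 1 (0xA1): reg=0x6E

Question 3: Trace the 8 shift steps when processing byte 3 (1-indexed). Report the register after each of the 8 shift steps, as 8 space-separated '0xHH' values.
After byte 1 (0xA1): reg=0x6E
After byte 2 (0x78): reg=0x62
Register before byte 3: 0x62
After XOR with byte 0x78: 0x1A

Answer: 0x34 0x68 0xD0 0xA7 0x49 0x92 0x23 0x46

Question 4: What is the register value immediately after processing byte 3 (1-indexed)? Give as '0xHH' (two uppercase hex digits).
Answer: 0x46

Derivation:
After byte 1 (0xA1): reg=0x6E
After byte 2 (0x78): reg=0x62
After byte 3 (0x78): reg=0x46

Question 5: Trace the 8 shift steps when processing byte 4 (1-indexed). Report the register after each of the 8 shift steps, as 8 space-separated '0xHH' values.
Answer: 0x94 0x2F 0x5E 0xBC 0x7F 0xFE 0xFB 0xF1

Derivation:
After byte 1 (0xA1): reg=0x6E
After byte 2 (0x78): reg=0x62
After byte 3 (0x78): reg=0x46
Register before byte 4: 0x46
After XOR with byte 0x0C: 0x4A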